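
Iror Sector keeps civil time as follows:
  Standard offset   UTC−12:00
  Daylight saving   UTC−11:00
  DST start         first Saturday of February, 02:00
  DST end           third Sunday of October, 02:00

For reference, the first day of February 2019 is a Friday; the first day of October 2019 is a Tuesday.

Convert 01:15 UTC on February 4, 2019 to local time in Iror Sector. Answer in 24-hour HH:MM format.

14:15

1 February 2019 is a Friday, so the first Saturday is February 2.
1 October 2019 is a Tuesday, so the first Sunday is October 6 and the third is October 20.
At the standard offset (UTC−12:00), 01:15 UTC − 12h = 13:15 Iror Sector standard time (rolling into the previous day, 3 February 2019).
Daylight saving runs 2 February – 20 October; the standard-time date in Iror Sector, February 3, 2019, is inside that window, so Iror Sector is at UTC−11:00.
01:15 UTC − 11h = 14:15 local (rolling into the previous day, 3 February 2019).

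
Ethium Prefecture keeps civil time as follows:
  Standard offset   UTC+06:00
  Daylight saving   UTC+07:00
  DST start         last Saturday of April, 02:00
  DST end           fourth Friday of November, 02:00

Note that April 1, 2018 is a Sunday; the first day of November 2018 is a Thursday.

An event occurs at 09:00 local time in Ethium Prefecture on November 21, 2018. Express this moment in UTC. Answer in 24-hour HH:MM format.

02:00

1 April 2018 is a Sunday, so Saturdays fall on 7, 14, 21, 28; the last is April 28.
1 November 2018 is a Thursday, so the first Friday is November 2 and the fourth is November 23.
November 21, 2018 lies within the daylight-saving period (28 April – 23 November), so Ethium Prefecture is on daylight time, UTC+07:00.
09:00 local − 7h = 02:00 UTC.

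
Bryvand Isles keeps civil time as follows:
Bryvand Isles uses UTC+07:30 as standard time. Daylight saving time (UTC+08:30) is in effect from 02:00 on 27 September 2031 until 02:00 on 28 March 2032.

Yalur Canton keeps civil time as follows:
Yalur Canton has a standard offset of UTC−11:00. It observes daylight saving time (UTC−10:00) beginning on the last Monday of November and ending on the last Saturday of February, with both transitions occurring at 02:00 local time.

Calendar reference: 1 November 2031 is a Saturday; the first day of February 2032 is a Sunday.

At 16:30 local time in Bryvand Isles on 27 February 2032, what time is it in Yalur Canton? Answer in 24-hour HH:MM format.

22:00

Daylight saving runs 27 September 2031 – 28 March 2032; 27 February 2032 is inside that window, so Bryvand Isles is at UTC+08:30.
16:30 Bryvand Isles − 8h30m = 08:00 UTC.
1 November 2031 is a Saturday, so Mondays fall on 3, 10, 17, 24; the last is November 24.
1 February 2032 is a Sunday, so Saturdays fall on 7, 14, 21, 28; the last is February 28.
At the standard offset (UTC−11:00), 08:00 UTC − 11h = 21:00 Yalur Canton standard time (rolling into the previous day, 26 February 2032).
Daylight saving runs 24 November 2031 – 28 February 2032; the standard-time date in Yalur Canton, 26 February 2032, is inside that window, so Yalur Canton is at UTC−10:00.
08:00 UTC − 10h = 22:00 Yalur Canton (rolling into the previous day, 26 February 2032).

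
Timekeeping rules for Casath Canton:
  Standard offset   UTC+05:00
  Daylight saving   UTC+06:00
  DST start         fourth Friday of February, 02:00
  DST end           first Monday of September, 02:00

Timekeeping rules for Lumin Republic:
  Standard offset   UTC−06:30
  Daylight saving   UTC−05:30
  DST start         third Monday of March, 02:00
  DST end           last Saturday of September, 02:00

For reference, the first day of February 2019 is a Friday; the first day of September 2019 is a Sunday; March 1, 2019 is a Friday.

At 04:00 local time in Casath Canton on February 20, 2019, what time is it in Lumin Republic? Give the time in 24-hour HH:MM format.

16:30

1 February 2019 is a Friday, so the first Friday is February 1 and the fourth is February 22.
1 September 2019 is a Sunday, so the first Monday is September 2.
February 20, 2019 does not fall between 22 February and 2 September, so daylight saving is not in effect and Casath Canton is at UTC+05:00.
04:00 Casath Canton − 5h = 23:00 UTC (rolling into the previous day, 19 February 2019).
1 March 2019 is a Friday, so the first Monday is March 4 and the third is March 18.
1 September 2019 is a Sunday, so Saturdays fall on 7, 14, 21, 28; the last is September 28.
At the standard offset (UTC−06:30), 23:00 UTC − 6h30m = 16:30 Lumin Republic standard time.
The standard-time date in Lumin Republic, February 19, 2019, does not fall between 18 March and 28 September, so daylight saving is not in effect and Lumin Republic is at UTC−06:30.
23:00 UTC − 6h30m = 16:30 Lumin Republic.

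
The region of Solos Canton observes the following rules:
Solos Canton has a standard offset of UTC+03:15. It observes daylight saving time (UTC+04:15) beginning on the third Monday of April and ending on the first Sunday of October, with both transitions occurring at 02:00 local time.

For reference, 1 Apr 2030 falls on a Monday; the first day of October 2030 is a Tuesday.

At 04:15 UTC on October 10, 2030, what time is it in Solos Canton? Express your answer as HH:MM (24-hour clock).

07:30

1 April 2030 is a Monday, so the first Monday is April 1 and the third is April 15.
1 October 2030 is a Tuesday, so the first Sunday is October 6.
At the standard offset (UTC+03:15), 04:15 UTC + 3h15m = 07:30 Solos Canton standard time.
The standard-time date in Solos Canton, October 10, 2030, is outside the daylight-saving period (15 April – 6 October), so Solos Canton is on standard time, UTC+03:15.
04:15 UTC + 3h15m = 07:30 local.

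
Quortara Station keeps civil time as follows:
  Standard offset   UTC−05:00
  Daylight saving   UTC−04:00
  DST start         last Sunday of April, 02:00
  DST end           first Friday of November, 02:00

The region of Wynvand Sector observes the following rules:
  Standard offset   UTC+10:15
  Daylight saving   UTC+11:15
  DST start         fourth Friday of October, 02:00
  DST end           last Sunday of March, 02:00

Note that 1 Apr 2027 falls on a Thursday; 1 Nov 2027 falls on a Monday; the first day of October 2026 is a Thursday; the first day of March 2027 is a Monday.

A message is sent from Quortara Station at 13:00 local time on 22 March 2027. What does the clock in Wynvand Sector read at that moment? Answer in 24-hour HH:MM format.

1 April 2027 is a Thursday, so Sundays fall on 4, 11, 18, 25; the last is April 25.
1 November 2027 is a Monday, so the first Friday is November 5.
22 March 2027 is outside the daylight-saving period (25 April – 5 November), so Quortara Station is on standard time, UTC−05:00.
13:00 Quortara Station + 5h = 18:00 UTC.
1 October 2026 is a Thursday, so the first Friday is October 2 and the fourth is October 23.
1 March 2027 is a Monday, so Sundays fall on 7, 14, 21, 28; the last is March 28.
At the standard offset (UTC+10:15), 18:00 UTC + 10h15m = 04:15 Wynvand Sector standard time (rolling into the next day, 23 March 2027).
Daylight saving runs 23 October 2026 – 28 March 2027; the standard-time date in Wynvand Sector, 23 March 2027, is inside that window, so Wynvand Sector is at UTC+11:15.
18:00 UTC + 11h15m = 05:15 Wynvand Sector (rolling into the next day, 23 March 2027).

05:15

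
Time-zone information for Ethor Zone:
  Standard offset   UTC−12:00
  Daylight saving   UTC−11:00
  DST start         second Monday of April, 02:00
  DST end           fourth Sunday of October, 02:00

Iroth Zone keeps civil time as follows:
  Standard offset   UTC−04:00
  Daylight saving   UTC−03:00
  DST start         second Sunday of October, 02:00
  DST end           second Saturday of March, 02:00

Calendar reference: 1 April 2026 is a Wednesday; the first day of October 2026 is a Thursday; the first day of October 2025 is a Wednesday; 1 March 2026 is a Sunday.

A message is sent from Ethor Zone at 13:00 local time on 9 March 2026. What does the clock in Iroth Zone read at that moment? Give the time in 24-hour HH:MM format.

1 April 2026 is a Wednesday, so the first Monday is April 6 and the second is April 13.
1 October 2026 is a Thursday, so the first Sunday is October 4 and the fourth is October 25.
9 March 2026 is outside the daylight-saving period (13 April – 25 October), so Ethor Zone is on standard time, UTC−12:00.
13:00 Ethor Zone + 12h = 01:00 UTC (rolling into the next day, 10 March 2026).
1 October 2025 is a Wednesday, so the first Sunday is October 5 and the second is October 12.
1 March 2026 is a Sunday, so the first Saturday is March 7 and the second is March 14.
At the standard offset (UTC−04:00), 01:00 UTC − 4h = 21:00 Iroth Zone standard time (rolling into the previous day, 9 March 2026).
Daylight saving runs 12 October 2025 – 14 March 2026; the standard-time date in Iroth Zone, 9 March 2026, is inside that window, so Iroth Zone is at UTC−03:00.
01:00 UTC − 3h = 22:00 Iroth Zone (rolling into the previous day, 9 March 2026).

22:00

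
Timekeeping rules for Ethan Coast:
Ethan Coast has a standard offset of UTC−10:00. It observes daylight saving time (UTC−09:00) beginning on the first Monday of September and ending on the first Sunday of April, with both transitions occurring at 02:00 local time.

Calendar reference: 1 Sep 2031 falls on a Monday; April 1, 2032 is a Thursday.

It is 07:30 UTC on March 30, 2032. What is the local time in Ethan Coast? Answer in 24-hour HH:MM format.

22:30

1 September 2031 is a Monday, so the first Monday is September 1.
1 April 2032 is a Thursday, so the first Sunday is April 4.
At the standard offset (UTC−10:00), 07:30 UTC − 10h = 21:30 Ethan Coast standard time (rolling into the previous day, 29 March 2032).
The standard-time date in Ethan Coast, March 29, 2032, falls between 1 September 2031 and 4 April 2032, so daylight saving is in effect and Ethan Coast is at UTC−09:00.
07:30 UTC − 9h = 22:30 local (rolling into the previous day, 29 March 2032).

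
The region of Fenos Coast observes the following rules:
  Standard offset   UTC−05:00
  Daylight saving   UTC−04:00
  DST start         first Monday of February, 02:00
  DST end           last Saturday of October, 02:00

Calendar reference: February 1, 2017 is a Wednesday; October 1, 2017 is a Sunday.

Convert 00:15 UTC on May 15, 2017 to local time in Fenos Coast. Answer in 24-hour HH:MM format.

1 February 2017 is a Wednesday, so the first Monday is February 6.
1 October 2017 is a Sunday, so Saturdays fall on 7, 14, 21, 28; the last is October 28.
At the standard offset (UTC−05:00), 00:15 UTC − 5h = 19:15 Fenos Coast standard time (rolling into the previous day, 14 May 2017).
The standard-time date in Fenos Coast, May 14, 2017, falls between 6 February and 28 October, so daylight saving is in effect and Fenos Coast is at UTC−04:00.
00:15 UTC − 4h = 20:15 local (rolling into the previous day, 14 May 2017).

20:15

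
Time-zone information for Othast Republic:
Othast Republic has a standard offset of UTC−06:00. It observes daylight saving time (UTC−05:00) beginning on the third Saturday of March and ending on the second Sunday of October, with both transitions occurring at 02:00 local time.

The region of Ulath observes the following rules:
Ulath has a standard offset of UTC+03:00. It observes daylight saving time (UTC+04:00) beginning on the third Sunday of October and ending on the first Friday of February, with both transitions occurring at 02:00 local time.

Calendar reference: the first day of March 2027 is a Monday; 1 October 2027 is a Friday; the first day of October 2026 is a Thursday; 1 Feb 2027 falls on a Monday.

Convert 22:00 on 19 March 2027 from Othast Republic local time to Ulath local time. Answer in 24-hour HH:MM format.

07:00

1 March 2027 is a Monday, so the first Saturday is March 6 and the third is March 20.
1 October 2027 is a Friday, so the first Sunday is October 3 and the second is October 10.
19 March 2027 does not fall between 20 March and 10 October, so daylight saving is not in effect and Othast Republic is at UTC−06:00.
22:00 Othast Republic + 6h = 04:00 UTC (rolling into the next day, 20 March 2027).
1 October 2026 is a Thursday, so the first Sunday is October 4 and the third is October 18.
1 February 2027 is a Monday, so the first Friday is February 5.
At the standard offset (UTC+03:00), 04:00 UTC + 3h = 07:00 Ulath standard time.
The standard-time date in Ulath, 20 March 2027, is outside the daylight-saving period (18 October 2026 – 5 February 2027), so Ulath is on standard time, UTC+03:00.
04:00 UTC + 3h = 07:00 Ulath.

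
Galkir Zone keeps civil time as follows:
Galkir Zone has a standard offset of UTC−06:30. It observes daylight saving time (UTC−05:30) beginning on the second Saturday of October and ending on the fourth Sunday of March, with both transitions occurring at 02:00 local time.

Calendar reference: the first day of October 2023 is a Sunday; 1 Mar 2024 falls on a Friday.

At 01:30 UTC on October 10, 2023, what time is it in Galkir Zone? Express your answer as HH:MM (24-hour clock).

19:00

1 October 2023 is a Sunday, so the first Saturday is October 7 and the second is October 14.
1 March 2024 is a Friday, so the first Sunday is March 3 and the fourth is March 24.
At the standard offset (UTC−06:30), 01:30 UTC − 6h30m = 19:00 Galkir Zone standard time (rolling into the previous day, 9 October 2023).
The standard-time date in Galkir Zone, October 9, 2023, is outside the daylight-saving period (14 October 2023 – 24 March 2024), so Galkir Zone is on standard time, UTC−06:30.
01:30 UTC − 6h30m = 19:00 local (rolling into the previous day, 9 October 2023).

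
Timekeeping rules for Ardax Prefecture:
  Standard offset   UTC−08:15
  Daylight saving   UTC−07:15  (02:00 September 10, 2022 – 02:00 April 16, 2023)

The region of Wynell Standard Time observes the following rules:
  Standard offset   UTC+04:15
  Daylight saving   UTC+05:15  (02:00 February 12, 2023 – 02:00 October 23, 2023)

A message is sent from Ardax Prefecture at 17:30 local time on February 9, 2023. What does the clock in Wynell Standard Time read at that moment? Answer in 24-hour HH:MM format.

Daylight saving runs 10 September 2022 – 16 April 2023; February 9, 2023 is inside that window, so Ardax Prefecture is at UTC−07:15.
17:30 Ardax Prefecture + 7h15m = 00:45 UTC (rolling into the next day, 10 February 2023).
At the standard offset (UTC+04:15), 00:45 UTC + 4h15m = 05:00 Wynell Standard Time standard time.
Daylight saving runs 12 February – 23 October; the standard-time date in Wynell Standard Time, February 10, 2023, is outside that window, so Wynell Standard Time is on standard time at UTC+04:15.
00:45 UTC + 4h15m = 05:00 Wynell Standard Time.

05:00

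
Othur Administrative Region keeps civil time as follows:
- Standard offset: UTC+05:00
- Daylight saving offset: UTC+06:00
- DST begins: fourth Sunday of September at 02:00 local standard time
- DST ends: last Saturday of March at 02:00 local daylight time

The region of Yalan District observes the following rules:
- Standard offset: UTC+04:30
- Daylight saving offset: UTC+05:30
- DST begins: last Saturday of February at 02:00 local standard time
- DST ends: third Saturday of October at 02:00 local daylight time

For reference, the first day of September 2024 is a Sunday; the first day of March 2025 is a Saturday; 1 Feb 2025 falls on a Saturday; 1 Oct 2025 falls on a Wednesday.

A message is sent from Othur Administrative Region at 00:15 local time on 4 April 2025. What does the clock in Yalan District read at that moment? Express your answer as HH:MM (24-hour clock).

1 September 2024 is a Sunday, so the first Sunday is September 1 and the fourth is September 22.
1 March 2025 is a Saturday, so Saturdays fall on 1, 8, 15, 22, 29; the last is March 29.
4 April 2025 is outside the daylight-saving period (22 September 2024 – 29 March 2025), so Othur Administrative Region is on standard time, UTC+05:00.
00:15 Othur Administrative Region − 5h = 19:15 UTC (rolling into the previous day, 3 April 2025).
1 February 2025 is a Saturday, so Saturdays fall on 1, 8, 15, 22; the last is February 22.
1 October 2025 is a Wednesday, so the first Saturday is October 4 and the third is October 18.
At the standard offset (UTC+04:30), 19:15 UTC + 4h30m = 23:45 Yalan District standard time.
The standard-time date in Yalan District, 3 April 2025, falls between 22 February and 18 October, so daylight saving is in effect and Yalan District is at UTC+05:30.
19:15 UTC + 5h30m = 00:45 Yalan District (rolling into the next day, 4 April 2025).

00:45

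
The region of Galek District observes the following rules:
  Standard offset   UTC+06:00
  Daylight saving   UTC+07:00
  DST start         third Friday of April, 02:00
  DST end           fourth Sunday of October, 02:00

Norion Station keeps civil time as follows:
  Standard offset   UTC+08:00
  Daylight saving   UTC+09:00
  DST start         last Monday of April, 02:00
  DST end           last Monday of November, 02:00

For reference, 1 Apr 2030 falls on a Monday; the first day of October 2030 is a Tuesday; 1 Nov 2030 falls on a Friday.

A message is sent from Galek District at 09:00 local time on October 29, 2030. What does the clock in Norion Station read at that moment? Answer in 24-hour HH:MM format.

1 April 2030 is a Monday, so the first Friday is April 5 and the third is April 19.
1 October 2030 is a Tuesday, so the first Sunday is October 6 and the fourth is October 27.
Daylight saving runs 19 April – 27 October; October 29, 2030 is outside that window, so Galek District is on standard time at UTC+06:00.
09:00 Galek District − 6h = 03:00 UTC.
1 April 2030 is a Monday, so Mondays fall on 1, 8, 15, 22, 29; the last is April 29.
1 November 2030 is a Friday, so Mondays fall on 4, 11, 18, 25; the last is November 25.
At the standard offset (UTC+08:00), 03:00 UTC + 8h = 11:00 Norion Station standard time.
Daylight saving runs 29 April – 25 November; the standard-time date in Norion Station, October 29, 2030, is inside that window, so Norion Station is at UTC+09:00.
03:00 UTC + 9h = 12:00 Norion Station.

12:00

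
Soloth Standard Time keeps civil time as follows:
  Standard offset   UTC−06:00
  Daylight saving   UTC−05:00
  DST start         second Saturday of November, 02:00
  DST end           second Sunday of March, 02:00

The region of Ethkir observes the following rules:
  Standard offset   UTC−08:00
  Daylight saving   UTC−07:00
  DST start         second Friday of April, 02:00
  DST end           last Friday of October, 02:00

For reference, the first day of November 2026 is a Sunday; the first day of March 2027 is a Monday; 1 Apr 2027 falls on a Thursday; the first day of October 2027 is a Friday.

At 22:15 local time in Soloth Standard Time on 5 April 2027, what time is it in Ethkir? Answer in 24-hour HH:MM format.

20:15

1 November 2026 is a Sunday, so the first Saturday is November 7 and the second is November 14.
1 March 2027 is a Monday, so the first Sunday is March 7 and the second is March 14.
5 April 2027 does not fall between 14 November 2026 and 14 March 2027, so daylight saving is not in effect and Soloth Standard Time is at UTC−06:00.
22:15 Soloth Standard Time + 6h = 04:15 UTC (rolling into the next day, 6 April 2027).
1 April 2027 is a Thursday, so the first Friday is April 2 and the second is April 9.
1 October 2027 is a Friday, so Fridays fall on 1, 8, 15, 22, 29; the last is October 29.
At the standard offset (UTC−08:00), 04:15 UTC − 8h = 20:15 Ethkir standard time (rolling into the previous day, 5 April 2027).
Daylight saving runs 9 April – 29 October; the standard-time date in Ethkir, 5 April 2027, is outside that window, so Ethkir is on standard time at UTC−08:00.
04:15 UTC − 8h = 20:15 Ethkir (rolling into the previous day, 5 April 2027).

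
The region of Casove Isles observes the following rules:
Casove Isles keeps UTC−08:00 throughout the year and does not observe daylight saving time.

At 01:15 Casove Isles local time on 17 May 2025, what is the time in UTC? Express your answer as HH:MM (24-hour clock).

Casove Isles has no daylight saving, so its offset is UTC−08:00 year-round.
01:15 local + 8h = 09:15 UTC.

09:15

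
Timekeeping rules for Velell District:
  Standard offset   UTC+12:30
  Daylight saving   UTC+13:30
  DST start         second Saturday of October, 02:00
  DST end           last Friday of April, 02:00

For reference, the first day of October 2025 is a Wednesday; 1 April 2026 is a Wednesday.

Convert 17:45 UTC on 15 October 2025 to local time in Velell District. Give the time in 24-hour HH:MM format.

1 October 2025 is a Wednesday, so the first Saturday is October 4 and the second is October 11.
1 April 2026 is a Wednesday, so Fridays fall on 3, 10, 17, 24; the last is April 24.
At the standard offset (UTC+12:30), 17:45 UTC + 12h30m = 06:15 Velell District standard time (rolling into the next day, 16 October 2025).
Daylight saving runs 11 October 2025 – 24 April 2026; the standard-time date in Velell District, 16 October 2025, is inside that window, so Velell District is at UTC+13:30.
17:45 UTC + 13h30m = 07:15 local (rolling into the next day, 16 October 2025).

07:15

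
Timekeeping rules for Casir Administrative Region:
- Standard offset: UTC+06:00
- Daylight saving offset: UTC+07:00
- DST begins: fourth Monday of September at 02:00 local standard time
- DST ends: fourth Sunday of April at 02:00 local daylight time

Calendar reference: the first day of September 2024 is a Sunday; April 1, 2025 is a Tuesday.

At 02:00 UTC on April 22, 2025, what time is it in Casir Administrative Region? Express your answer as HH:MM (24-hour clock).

09:00

1 September 2024 is a Sunday, so the first Monday is September 2 and the fourth is September 23.
1 April 2025 is a Tuesday, so the first Sunday is April 6 and the fourth is April 27.
At the standard offset (UTC+06:00), 02:00 UTC + 6h = 08:00 Casir Administrative Region standard time.
The standard-time date in Casir Administrative Region, April 22, 2025, lies within the daylight-saving period (23 September 2024 – 27 April 2025), so Casir Administrative Region is on daylight time, UTC+07:00.
02:00 UTC + 7h = 09:00 local.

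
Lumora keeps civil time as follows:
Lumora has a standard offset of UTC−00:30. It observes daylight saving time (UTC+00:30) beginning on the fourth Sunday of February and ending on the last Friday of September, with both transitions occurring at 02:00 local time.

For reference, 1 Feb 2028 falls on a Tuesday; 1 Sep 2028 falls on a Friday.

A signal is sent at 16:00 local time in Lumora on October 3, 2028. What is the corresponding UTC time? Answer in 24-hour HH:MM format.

16:30

1 February 2028 is a Tuesday, so the first Sunday is February 6 and the fourth is February 27.
1 September 2028 is a Friday, so Fridays fall on 1, 8, 15, 22, 29; the last is September 29.
Daylight saving runs 27 February – 29 September; October 3, 2028 is outside that window, so Lumora is on standard time at UTC−00:30.
16:00 local + 0h30m = 16:30 UTC.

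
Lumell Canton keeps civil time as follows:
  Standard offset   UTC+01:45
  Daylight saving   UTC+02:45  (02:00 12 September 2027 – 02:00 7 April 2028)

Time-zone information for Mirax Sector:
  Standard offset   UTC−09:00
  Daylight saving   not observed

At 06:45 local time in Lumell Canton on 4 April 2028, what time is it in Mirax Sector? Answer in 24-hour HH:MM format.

Daylight saving runs 12 September 2027 – 7 April 2028; 4 April 2028 is inside that window, so Lumell Canton is at UTC+02:45.
06:45 Lumell Canton − 2h45m = 04:00 UTC.
Mirax Sector stays on UTC−09:00 all year.
04:00 UTC − 9h = 19:00 Mirax Sector (rolling into the previous day, 3 April 2028).

19:00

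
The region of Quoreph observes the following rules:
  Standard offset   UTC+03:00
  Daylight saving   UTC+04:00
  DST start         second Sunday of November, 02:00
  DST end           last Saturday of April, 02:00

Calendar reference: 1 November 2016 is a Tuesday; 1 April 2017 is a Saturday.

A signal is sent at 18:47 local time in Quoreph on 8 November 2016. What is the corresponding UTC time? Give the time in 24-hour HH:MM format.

1 November 2016 is a Tuesday, so the first Sunday is November 6 and the second is November 13.
1 April 2017 is a Saturday, so Saturdays fall on 1, 8, 15, 22, 29; the last is April 29.
Daylight saving runs 13 November 2016 – 29 April 2017; 8 November 2016 is outside that window, so Quoreph is on standard time at UTC+03:00.
18:47 local − 3h = 15:47 UTC.

15:47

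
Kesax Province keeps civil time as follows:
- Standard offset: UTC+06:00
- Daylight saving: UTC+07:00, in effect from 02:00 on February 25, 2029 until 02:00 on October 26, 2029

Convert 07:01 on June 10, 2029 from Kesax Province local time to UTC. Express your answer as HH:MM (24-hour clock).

Daylight saving runs 25 February – 26 October; June 10, 2029 is inside that window, so Kesax Province is at UTC+07:00.
07:01 local − 7h = 00:01 UTC.

00:01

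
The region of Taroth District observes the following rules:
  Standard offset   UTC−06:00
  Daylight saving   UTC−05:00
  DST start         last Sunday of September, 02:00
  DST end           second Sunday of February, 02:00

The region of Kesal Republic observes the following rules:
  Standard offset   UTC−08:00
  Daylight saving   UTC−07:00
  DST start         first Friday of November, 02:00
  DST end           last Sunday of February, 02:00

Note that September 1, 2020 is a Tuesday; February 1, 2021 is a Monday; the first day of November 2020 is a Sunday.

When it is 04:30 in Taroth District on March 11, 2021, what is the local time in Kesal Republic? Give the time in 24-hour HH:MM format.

02:30

1 September 2020 is a Tuesday, so Sundays fall on 6, 13, 20, 27; the last is September 27.
1 February 2021 is a Monday, so the first Sunday is February 7 and the second is February 14.
March 11, 2021 does not fall between 27 September 2020 and 14 February 2021, so daylight saving is not in effect and Taroth District is at UTC−06:00.
04:30 Taroth District + 6h = 10:30 UTC.
1 November 2020 is a Sunday, so the first Friday is November 6.
1 February 2021 is a Monday, so Sundays fall on 7, 14, 21, 28; the last is February 28.
At the standard offset (UTC−08:00), 10:30 UTC − 8h = 02:30 Kesal Republic standard time.
The standard-time date in Kesal Republic, March 11, 2021, does not fall between 6 November 2020 and 28 February 2021, so daylight saving is not in effect and Kesal Republic is at UTC−08:00.
10:30 UTC − 8h = 02:30 Kesal Republic.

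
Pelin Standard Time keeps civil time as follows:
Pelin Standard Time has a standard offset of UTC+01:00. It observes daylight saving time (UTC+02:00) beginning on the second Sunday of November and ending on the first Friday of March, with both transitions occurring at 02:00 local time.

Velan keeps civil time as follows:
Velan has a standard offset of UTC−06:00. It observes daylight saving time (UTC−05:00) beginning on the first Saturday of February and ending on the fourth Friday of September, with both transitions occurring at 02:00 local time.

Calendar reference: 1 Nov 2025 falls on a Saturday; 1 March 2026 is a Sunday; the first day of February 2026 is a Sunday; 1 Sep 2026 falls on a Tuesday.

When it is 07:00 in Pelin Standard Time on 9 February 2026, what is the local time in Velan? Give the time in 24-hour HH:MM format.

1 November 2025 is a Saturday, so the first Sunday is November 2 and the second is November 9.
1 March 2026 is a Sunday, so the first Friday is March 6.
Daylight saving runs 9 November 2025 – 6 March 2026; 9 February 2026 is inside that window, so Pelin Standard Time is at UTC+02:00.
07:00 Pelin Standard Time − 2h = 05:00 UTC.
1 February 2026 is a Sunday, so the first Saturday is February 7.
1 September 2026 is a Tuesday, so the first Friday is September 4 and the fourth is September 25.
At the standard offset (UTC−06:00), 05:00 UTC − 6h = 23:00 Velan standard time (rolling into the previous day, 8 February 2026).
Daylight saving runs 7 February – 25 September; the standard-time date in Velan, 8 February 2026, is inside that window, so Velan is at UTC−05:00.
05:00 UTC − 5h = 00:00 Velan.

00:00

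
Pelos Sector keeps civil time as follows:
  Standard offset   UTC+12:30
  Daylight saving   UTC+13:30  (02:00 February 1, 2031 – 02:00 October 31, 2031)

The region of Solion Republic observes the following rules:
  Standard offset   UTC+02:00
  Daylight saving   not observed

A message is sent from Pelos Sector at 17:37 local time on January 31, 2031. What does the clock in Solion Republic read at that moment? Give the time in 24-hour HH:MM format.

January 31, 2031 is outside the daylight-saving period (1 February – 31 October), so Pelos Sector is on standard time, UTC+12:30.
17:37 Pelos Sector − 12h30m = 05:07 UTC.
Solion Republic stays on UTC+02:00 all year.
05:07 UTC + 2h = 07:07 Solion Republic.

07:07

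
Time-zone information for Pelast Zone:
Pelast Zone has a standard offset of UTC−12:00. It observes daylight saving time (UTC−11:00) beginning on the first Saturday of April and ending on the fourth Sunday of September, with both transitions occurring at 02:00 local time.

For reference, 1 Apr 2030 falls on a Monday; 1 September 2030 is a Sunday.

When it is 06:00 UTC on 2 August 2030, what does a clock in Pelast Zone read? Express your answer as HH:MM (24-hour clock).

1 April 2030 is a Monday, so the first Saturday is April 6.
1 September 2030 is a Sunday, so the first Sunday is September 1 and the fourth is September 22.
At the standard offset (UTC−12:00), 06:00 UTC − 12h = 18:00 Pelast Zone standard time (rolling into the previous day, 1 August 2030).
Daylight saving runs 6 April – 22 September; the standard-time date in Pelast Zone, 1 August 2030, is inside that window, so Pelast Zone is at UTC−11:00.
06:00 UTC − 11h = 19:00 local (rolling into the previous day, 1 August 2030).

19:00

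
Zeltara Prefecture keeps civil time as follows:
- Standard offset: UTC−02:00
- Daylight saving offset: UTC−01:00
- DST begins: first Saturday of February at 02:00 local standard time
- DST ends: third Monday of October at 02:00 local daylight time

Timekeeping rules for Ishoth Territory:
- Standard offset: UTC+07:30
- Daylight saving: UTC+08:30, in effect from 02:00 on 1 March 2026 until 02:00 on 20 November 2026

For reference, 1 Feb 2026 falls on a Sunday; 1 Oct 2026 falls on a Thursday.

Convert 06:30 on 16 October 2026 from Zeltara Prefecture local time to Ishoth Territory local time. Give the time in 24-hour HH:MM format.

16:00

1 February 2026 is a Sunday, so the first Saturday is February 7.
1 October 2026 is a Thursday, so the first Monday is October 5 and the third is October 19.
16 October 2026 falls between 7 February and 19 October, so daylight saving is in effect and Zeltara Prefecture is at UTC−01:00.
06:30 Zeltara Prefecture + 1h = 07:30 UTC.
At the standard offset (UTC+07:30), 07:30 UTC + 7h30m = 15:00 Ishoth Territory standard time.
The standard-time date in Ishoth Territory, 16 October 2026, lies within the daylight-saving period (1 March – 20 November), so Ishoth Territory is on daylight time, UTC+08:30.
07:30 UTC + 8h30m = 16:00 Ishoth Territory.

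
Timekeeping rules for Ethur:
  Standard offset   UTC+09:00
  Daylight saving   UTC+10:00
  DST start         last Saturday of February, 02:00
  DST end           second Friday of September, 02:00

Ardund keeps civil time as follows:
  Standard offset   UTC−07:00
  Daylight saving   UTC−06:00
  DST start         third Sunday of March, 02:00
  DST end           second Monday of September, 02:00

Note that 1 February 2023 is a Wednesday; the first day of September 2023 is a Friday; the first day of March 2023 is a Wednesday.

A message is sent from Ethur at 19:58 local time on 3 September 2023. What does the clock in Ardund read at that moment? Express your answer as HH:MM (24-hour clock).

03:58

1 February 2023 is a Wednesday, so Saturdays fall on 4, 11, 18, 25; the last is February 25.
1 September 2023 is a Friday, so the first Friday is September 1 and the second is September 8.
3 September 2023 falls between 25 February and 8 September, so daylight saving is in effect and Ethur is at UTC+10:00.
19:58 Ethur − 10h = 09:58 UTC.
1 March 2023 is a Wednesday, so the first Sunday is March 5 and the third is March 19.
1 September 2023 is a Friday, so the first Monday is September 4 and the second is September 11.
At the standard offset (UTC−07:00), 09:58 UTC − 7h = 02:58 Ardund standard time.
Daylight saving runs 19 March – 11 September; the standard-time date in Ardund, 3 September 2023, is inside that window, so Ardund is at UTC−06:00.
09:58 UTC − 6h = 03:58 Ardund.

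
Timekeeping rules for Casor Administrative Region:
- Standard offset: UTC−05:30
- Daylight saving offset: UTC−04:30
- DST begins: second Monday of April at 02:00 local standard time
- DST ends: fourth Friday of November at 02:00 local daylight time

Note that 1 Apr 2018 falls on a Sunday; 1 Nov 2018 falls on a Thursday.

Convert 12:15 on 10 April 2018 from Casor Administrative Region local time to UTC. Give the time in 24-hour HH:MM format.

16:45

1 April 2018 is a Sunday, so the first Monday is April 2 and the second is April 9.
1 November 2018 is a Thursday, so the first Friday is November 2 and the fourth is November 23.
Daylight saving runs 9 April – 23 November; 10 April 2018 is inside that window, so Casor Administrative Region is at UTC−04:30.
12:15 local + 4h30m = 16:45 UTC.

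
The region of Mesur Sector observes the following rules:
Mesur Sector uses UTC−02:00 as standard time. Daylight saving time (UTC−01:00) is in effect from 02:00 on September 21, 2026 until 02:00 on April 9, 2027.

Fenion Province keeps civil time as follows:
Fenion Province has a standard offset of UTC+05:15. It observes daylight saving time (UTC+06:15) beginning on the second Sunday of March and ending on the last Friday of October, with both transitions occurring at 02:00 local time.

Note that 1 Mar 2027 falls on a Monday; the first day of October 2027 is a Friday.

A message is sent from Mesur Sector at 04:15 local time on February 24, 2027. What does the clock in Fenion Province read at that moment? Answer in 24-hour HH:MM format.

10:30

February 24, 2027 lies within the daylight-saving period (21 September 2026 – 9 April 2027), so Mesur Sector is on daylight time, UTC−01:00.
04:15 Mesur Sector + 1h = 05:15 UTC.
1 March 2027 is a Monday, so the first Sunday is March 7 and the second is March 14.
1 October 2027 is a Friday, so Fridays fall on 1, 8, 15, 22, 29; the last is October 29.
At the standard offset (UTC+05:15), 05:15 UTC + 5h15m = 10:30 Fenion Province standard time.
Daylight saving runs 14 March – 29 October; the standard-time date in Fenion Province, February 24, 2027, is outside that window, so Fenion Province is on standard time at UTC+05:15.
05:15 UTC + 5h15m = 10:30 Fenion Province.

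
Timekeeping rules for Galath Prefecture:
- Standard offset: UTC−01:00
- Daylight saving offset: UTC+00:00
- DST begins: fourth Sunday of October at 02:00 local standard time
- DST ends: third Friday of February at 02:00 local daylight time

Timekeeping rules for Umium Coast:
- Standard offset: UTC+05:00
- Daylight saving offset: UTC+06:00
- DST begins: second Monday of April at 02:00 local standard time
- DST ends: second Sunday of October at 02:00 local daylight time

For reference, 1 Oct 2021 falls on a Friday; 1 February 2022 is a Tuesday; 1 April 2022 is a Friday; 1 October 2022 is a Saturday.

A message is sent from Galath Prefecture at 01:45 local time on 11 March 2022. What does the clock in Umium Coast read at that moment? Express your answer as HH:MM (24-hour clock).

1 October 2021 is a Friday, so the first Sunday is October 3 and the fourth is October 24.
1 February 2022 is a Tuesday, so the first Friday is February 4 and the third is February 18.
Daylight saving runs 24 October 2021 – 18 February 2022; 11 March 2022 is outside that window, so Galath Prefecture is on standard time at UTC−01:00.
01:45 Galath Prefecture + 1h = 02:45 UTC.
1 April 2022 is a Friday, so the first Monday is April 4 and the second is April 11.
1 October 2022 is a Saturday, so the first Sunday is October 2 and the second is October 9.
At the standard offset (UTC+05:00), 02:45 UTC + 5h = 07:45 Umium Coast standard time.
Daylight saving runs 11 April – 9 October; the standard-time date in Umium Coast, 11 March 2022, is outside that window, so Umium Coast is on standard time at UTC+05:00.
02:45 UTC + 5h = 07:45 Umium Coast.

07:45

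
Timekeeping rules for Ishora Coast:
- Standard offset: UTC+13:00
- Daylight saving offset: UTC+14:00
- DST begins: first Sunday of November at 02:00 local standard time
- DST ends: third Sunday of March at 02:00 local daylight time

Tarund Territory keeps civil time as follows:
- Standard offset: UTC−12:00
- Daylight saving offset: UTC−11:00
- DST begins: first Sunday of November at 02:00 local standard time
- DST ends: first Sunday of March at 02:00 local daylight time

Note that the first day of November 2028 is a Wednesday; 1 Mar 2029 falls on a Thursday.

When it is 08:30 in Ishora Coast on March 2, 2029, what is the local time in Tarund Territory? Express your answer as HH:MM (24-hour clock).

07:30

1 November 2028 is a Wednesday, so the first Sunday is November 5.
1 March 2029 is a Thursday, so the first Sunday is March 4 and the third is March 18.
March 2, 2029 falls between 5 November 2028 and 18 March 2029, so daylight saving is in effect and Ishora Coast is at UTC+14:00.
08:30 Ishora Coast − 14h = 18:30 UTC (rolling into the previous day, 1 March 2029).
1 November 2028 is a Wednesday, so the first Sunday is November 5.
1 March 2029 is a Thursday, so the first Sunday is March 4.
At the standard offset (UTC−12:00), 18:30 UTC − 12h = 06:30 Tarund Territory standard time.
The standard-time date in Tarund Territory, March 1, 2029, lies within the daylight-saving period (5 November 2028 – 4 March 2029), so Tarund Territory is on daylight time, UTC−11:00.
18:30 UTC − 11h = 07:30 Tarund Territory.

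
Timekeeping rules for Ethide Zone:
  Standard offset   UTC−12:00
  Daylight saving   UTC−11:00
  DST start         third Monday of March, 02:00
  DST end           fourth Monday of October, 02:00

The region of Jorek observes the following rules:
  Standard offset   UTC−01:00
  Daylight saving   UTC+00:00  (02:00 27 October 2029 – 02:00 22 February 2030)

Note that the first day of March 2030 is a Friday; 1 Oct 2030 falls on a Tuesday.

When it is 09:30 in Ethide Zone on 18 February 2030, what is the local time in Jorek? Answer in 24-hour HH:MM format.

1 March 2030 is a Friday, so the first Monday is March 4 and the third is March 18.
1 October 2030 is a Tuesday, so the first Monday is October 7 and the fourth is October 28.
18 February 2030 is outside the daylight-saving period (18 March – 28 October), so Ethide Zone is on standard time, UTC−12:00.
09:30 Ethide Zone + 12h = 21:30 UTC.
At the standard offset (UTC−01:00), 21:30 UTC − 1h = 20:30 Jorek standard time.
The standard-time date in Jorek, 18 February 2030, falls between 27 October 2029 and 22 February 2030, so daylight saving is in effect and Jorek is at UTC+00:00.
21:30 UTC + 0h = 21:30 Jorek.

21:30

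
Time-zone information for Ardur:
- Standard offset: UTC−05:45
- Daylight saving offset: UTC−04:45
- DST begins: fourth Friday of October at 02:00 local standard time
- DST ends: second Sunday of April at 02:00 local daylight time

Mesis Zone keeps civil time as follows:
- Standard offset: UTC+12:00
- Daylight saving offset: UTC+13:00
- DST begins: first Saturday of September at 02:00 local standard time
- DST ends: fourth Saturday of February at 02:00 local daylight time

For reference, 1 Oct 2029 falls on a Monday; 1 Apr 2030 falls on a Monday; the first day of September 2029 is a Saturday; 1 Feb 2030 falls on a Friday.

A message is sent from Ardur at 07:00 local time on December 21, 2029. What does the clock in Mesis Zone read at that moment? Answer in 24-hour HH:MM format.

1 October 2029 is a Monday, so the first Friday is October 5 and the fourth is October 26.
1 April 2030 is a Monday, so the first Sunday is April 7 and the second is April 14.
Daylight saving runs 26 October 2029 – 14 April 2030; December 21, 2029 is inside that window, so Ardur is at UTC−04:45.
07:00 Ardur + 4h45m = 11:45 UTC.
1 September 2029 is a Saturday, so the first Saturday is September 1.
1 February 2030 is a Friday, so the first Saturday is February 2 and the fourth is February 23.
At the standard offset (UTC+12:00), 11:45 UTC + 12h = 23:45 Mesis Zone standard time.
The standard-time date in Mesis Zone, December 21, 2029, falls between 1 September 2029 and 23 February 2030, so daylight saving is in effect and Mesis Zone is at UTC+13:00.
11:45 UTC + 13h = 00:45 Mesis Zone (rolling into the next day, 22 December 2029).

00:45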